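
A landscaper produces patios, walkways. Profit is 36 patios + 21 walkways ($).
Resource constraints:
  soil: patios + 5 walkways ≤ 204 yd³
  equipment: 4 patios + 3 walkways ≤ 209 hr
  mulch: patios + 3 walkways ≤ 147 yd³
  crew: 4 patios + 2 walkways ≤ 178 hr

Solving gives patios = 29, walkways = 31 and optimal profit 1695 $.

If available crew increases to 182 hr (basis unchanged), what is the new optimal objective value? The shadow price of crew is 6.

Δb = 4, so new z* = 1695 + (6)·(4) = 1695 + 24 = 1719.

1719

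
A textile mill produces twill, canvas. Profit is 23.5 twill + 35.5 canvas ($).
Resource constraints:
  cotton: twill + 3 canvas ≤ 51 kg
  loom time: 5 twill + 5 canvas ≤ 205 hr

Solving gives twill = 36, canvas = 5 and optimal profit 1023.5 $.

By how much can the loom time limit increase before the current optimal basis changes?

50

Binding constraints: cotton, loom time. The basis is B = [[1,3],[5,5]] with det -10.
Per unit increase in loom time, x* moves by d = (0.3, -0.1).
The basis stays optimal until canvas reaches 0; allowable increase = 50 hr.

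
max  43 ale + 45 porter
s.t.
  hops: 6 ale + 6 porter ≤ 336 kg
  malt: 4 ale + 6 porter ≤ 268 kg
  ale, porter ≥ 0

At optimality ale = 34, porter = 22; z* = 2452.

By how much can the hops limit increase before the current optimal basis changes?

Binding constraints: hops, malt. The basis is B = [[6,6],[4,6]] with det 12.
Per unit increase in hops, x* moves by d = (0.5, -0.3333).
The basis stays optimal until porter reaches 0; allowable increase = 66 kg.

66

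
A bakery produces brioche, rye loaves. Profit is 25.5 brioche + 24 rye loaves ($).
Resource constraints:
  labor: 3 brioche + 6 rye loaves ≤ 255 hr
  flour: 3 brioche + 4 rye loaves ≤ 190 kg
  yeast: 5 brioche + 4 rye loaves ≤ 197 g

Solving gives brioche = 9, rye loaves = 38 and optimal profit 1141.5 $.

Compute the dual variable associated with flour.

0

Binding: labor and yeast. Non-binding: flour (11 unused).
By complementary slackness, y = 0 for the non-binding constraint.
Dual feasibility on the basic columns requires 3·y_labor + 5·y_yeast = 25.5, 6·y_labor + 4·y_yeast = 24.
This yields shadow prices y_labor = 1, y_yeast = 4.5.
Shadow price of flour = 0.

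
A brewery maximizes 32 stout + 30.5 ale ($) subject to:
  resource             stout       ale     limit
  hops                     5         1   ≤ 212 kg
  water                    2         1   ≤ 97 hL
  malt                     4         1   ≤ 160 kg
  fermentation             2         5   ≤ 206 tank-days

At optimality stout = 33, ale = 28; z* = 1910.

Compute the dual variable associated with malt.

5.5

Check each constraint at x*: hops 193/212 (slack 19); water 94/97 (slack 3); malt 160/160 (tight); fermentation 206/206 (tight).
Slack constraints have shadow price 0 (complementary slackness).
The binding rows give the dual system: 4·y_malt + 2·y_fermentation = 32 and 1·y_malt + 5·y_fermentation = 30.5.
→ y_malt = 5.5 and y_fermentation = 5.
Shadow price of malt = 5.5.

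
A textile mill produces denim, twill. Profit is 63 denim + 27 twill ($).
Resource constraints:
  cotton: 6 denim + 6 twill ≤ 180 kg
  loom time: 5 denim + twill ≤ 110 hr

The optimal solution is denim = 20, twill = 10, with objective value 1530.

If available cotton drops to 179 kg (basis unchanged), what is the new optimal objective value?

Check each constraint at x*: cotton 180/180 (tight); loom time 110/110 (tight).
From A_Bᵀ y = c: 6·y_cotton + 5·y_loom time = 63; 6·y_cotton + 1·y_loom time = 27.
Solving: y_cotton = 3, y_loom time = 9.
Δz = y_cotton·Δb = 3 × (-1) = -3, so new z* = 1530 − 3 = 1527.

1527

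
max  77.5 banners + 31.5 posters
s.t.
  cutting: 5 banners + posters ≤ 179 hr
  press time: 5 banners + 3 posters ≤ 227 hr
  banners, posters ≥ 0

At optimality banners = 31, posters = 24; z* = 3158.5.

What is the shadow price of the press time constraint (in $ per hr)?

Both cutting and press time are binding at x*.
From A_Bᵀ y = c: 5·y_cutting + 5·y_press time = 77.5; 1·y_cutting + 3·y_press time = 31.5.
→ y_cutting = 7.5 and y_press time = 8.
Shadow price of press time = 8.

8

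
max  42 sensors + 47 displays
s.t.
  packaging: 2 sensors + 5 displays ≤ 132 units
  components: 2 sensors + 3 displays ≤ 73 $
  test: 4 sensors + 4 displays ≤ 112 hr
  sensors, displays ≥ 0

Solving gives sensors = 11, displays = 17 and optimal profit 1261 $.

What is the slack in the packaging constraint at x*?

packaging used = 2·11 + 5·17 = 107; slack = 132 − 107 = 25.

25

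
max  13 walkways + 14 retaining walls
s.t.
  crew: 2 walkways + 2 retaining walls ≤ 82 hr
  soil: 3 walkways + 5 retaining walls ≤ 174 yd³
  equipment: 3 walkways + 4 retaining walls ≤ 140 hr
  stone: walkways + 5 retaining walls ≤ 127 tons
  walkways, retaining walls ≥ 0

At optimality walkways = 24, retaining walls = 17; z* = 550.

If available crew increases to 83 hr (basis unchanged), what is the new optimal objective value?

555

At the optimum: crew uses 82 of 82 (binding); soil uses 157 of 174 (slack = 17); equipment uses 140 of 140 (binding); stone uses 109 of 127 (slack = 18).
Since soil, stone are not tight, their duals are 0.
From A_Bᵀ y = c: 2·y_crew + 3·y_equipment = 13; 2·y_crew + 4·y_equipment = 14.
This yields shadow prices y_crew = 5, y_equipment = 1.
Δz = y_crew·Δb = 5 × (1) = 5, so new z* = 550 + 5 = 555.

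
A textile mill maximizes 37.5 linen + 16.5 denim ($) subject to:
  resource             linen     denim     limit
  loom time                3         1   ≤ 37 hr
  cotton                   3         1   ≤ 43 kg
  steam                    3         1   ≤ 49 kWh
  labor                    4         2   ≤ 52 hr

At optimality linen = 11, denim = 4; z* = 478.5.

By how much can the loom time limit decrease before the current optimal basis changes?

Binding constraints: loom time, labor. The basis is B = [[3,1],[4,2]] with det 2.
Per unit decrease in loom time, x* moves by d = (-1, 2).
The basis stays optimal until linen reaches 0; allowable decrease = 11 hr.

11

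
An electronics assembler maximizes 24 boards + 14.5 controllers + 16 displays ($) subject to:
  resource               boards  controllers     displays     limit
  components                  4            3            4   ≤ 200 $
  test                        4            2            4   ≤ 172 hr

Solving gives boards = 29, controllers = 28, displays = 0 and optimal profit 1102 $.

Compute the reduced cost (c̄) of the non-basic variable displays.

Both components and test are binding at x*.
The binding rows give the dual system: 4·y_components + 4·y_test = 24 and 3·y_components + 2·y_test = 14.5.
→ y_components = 2.5 and y_test = 3.5.
Reduced cost of displays: c₃ − yᵀa₃ = 16 − (2.5·4 + 3.5·4) = 16 − 24 = -8.

-8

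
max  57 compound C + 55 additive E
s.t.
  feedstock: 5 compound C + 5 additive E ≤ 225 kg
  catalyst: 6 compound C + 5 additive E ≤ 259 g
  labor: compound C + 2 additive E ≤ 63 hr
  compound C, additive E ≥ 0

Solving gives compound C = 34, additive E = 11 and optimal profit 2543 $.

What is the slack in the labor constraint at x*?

7

labor used = 1·34 + 2·11 = 56; slack = 63 − 56 = 7.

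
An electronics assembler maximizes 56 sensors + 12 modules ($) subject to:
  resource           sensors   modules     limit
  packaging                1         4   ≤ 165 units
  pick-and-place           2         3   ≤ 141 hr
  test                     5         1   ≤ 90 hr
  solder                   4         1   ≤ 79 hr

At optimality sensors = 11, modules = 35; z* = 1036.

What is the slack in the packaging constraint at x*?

packaging used = 1·11 + 4·35 = 151; slack = 165 − 151 = 14.

14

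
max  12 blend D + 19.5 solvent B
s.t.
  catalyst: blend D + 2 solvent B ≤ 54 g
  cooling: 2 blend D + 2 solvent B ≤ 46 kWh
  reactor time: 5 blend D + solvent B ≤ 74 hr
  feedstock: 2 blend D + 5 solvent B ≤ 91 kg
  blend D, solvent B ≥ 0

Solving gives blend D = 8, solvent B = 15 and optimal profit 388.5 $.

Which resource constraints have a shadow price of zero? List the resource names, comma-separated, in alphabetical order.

catalyst: 38/54 (slack 16)
cooling: 46/46 (binding)
reactor time: 55/74 (slack 19)
feedstock: 91/91 (binding)
By complementary slackness, a constraint with positive slack has shadow price 0 → catalyst, reactor time.

catalyst, reactor time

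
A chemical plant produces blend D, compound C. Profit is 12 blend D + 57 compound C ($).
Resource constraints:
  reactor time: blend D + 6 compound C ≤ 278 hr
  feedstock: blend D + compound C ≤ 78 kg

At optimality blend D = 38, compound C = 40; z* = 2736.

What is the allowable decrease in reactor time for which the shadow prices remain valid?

Binding constraints: reactor time, feedstock. The basis is B = [[1,6],[1,1]] with det -5.
Per unit decrease in reactor time, x* moves by d = (0.2, -0.2).
The basis stays optimal until compound C reaches 0; allowable decrease = 200 hr.

200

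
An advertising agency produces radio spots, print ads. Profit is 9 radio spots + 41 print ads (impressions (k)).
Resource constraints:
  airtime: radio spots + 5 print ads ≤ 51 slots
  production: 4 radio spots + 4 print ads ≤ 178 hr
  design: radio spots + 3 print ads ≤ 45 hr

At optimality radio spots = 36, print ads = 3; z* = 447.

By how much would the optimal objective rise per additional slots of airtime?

At the optimum: airtime uses 51 of 51 (binding); production uses 156 of 178 (slack = 22); design uses 45 of 45 (binding).
By complementary slackness, y = 0 for the non-binding constraint.
Dual feasibility on the basic columns requires 1·y_airtime + 1·y_design = 9, 5·y_airtime + 3·y_design = 41.
This yields shadow prices y_airtime = 7, y_design = 2.
Shadow price of airtime = 7.

7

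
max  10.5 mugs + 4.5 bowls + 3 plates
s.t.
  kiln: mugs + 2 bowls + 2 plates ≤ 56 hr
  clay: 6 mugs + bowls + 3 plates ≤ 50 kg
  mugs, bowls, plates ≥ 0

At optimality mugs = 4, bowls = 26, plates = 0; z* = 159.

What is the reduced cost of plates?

-4.5

Check each constraint at x*: kiln 56/56 (tight); clay 50/50 (tight).
Dual feasibility on the basic columns requires 1·y_kiln + 6·y_clay = 10.5, 2·y_kiln + 1·y_clay = 4.5.
Solving: y_kiln = 1.5, y_clay = 1.5.
Reduced cost of plates: c₃ − yᵀa₃ = 3 − (1.5·2 + 1.5·3) = 3 − 7.5 = -4.5.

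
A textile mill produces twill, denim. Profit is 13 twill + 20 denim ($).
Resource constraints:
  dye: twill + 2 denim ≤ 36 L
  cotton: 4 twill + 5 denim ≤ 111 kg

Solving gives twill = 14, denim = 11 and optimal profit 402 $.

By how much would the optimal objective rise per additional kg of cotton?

2

Check each constraint at x*: dye 36/36 (tight); cotton 111/111 (tight).
Dual feasibility on the basic columns requires 1·y_dye + 4·y_cotton = 13, 2·y_dye + 5·y_cotton = 20.
→ y_dye = 5 and y_cotton = 2.
Shadow price of cotton = 2.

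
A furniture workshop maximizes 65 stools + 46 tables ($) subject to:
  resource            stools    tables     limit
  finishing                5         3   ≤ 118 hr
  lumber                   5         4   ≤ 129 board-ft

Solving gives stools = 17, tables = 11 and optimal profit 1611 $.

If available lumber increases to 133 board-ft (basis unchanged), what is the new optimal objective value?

1639

At the optimum: finishing uses 118 of 118 (binding); lumber uses 129 of 129 (binding).
Dual feasibility on the basic columns requires 5·y_finishing + 5·y_lumber = 65, 3·y_finishing + 4·y_lumber = 46.
→ y_finishing = 6 and y_lumber = 7.
Δz = y_lumber·Δb = 7 × (4) = 28, so new z* = 1611 + 28 = 1639.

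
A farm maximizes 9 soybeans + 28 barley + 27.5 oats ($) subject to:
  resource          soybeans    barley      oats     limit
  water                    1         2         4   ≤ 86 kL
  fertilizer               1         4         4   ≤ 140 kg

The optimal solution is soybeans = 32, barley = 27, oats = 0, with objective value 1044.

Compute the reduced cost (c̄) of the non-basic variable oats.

-8.5

Check each constraint at x*: water 86/86 (tight); fertilizer 140/140 (tight).
Dual feasibility on the basic columns requires 1·y_water + 1·y_fertilizer = 9, 2·y_water + 4·y_fertilizer = 28.
This yields shadow prices y_water = 4, y_fertilizer = 5.
Reduced cost of oats: c₃ − yᵀa₃ = 27.5 − (4·4 + 5·4) = 27.5 − 36 = -8.5.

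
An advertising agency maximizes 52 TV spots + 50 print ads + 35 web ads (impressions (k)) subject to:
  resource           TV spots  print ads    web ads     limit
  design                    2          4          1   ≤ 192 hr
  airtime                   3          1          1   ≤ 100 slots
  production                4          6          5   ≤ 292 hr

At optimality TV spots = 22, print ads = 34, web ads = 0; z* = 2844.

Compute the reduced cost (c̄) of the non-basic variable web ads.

-8

At the optimum: design uses 180 of 192 (slack = 12); airtime uses 100 of 100 (binding); production uses 292 of 292 (binding).
By complementary slackness, y = 0 for the non-binding constraint.
The binding rows give the dual system: 3·y_airtime + 4·y_production = 52 and 1·y_airtime + 6·y_production = 50.
Solving: y_airtime = 8, y_production = 7.
Reduced cost of web ads: c₃ − yᵀa₃ = 35 − (8·1 + 7·5) = 35 − 43 = -8.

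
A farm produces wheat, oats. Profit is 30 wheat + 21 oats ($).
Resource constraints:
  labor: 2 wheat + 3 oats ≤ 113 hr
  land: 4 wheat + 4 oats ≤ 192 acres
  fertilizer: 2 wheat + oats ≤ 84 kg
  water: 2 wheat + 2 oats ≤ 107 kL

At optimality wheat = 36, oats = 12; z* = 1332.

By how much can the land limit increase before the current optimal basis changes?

Binding constraints: land, fertilizer. The basis is B = [[4,4],[2,1]] with det -4.
Per unit increase in land, x* moves by d = (-0.25, 0.5).
The basis stays optimal until labor becomes binding; allowable increase = 5 acres.

5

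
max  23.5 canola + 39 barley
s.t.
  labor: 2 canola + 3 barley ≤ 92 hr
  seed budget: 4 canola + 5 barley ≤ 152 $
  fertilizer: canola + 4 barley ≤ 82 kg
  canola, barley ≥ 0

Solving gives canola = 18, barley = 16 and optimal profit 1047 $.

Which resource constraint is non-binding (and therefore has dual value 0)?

labor

labor: 84/92 (slack 8)
seed budget: 152/152 (binding)
fertilizer: 82/82 (binding)
By complementary slackness, a constraint with positive slack has shadow price 0 → labor.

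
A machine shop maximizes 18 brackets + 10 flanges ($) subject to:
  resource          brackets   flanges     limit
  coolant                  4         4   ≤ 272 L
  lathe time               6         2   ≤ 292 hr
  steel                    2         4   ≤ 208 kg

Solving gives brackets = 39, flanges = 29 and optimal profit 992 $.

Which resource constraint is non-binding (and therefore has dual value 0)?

coolant: 272/272 (binding)
lathe time: 292/292 (binding)
steel: 194/208 (slack 14)
By complementary slackness, a constraint with positive slack has shadow price 0 → steel.

steel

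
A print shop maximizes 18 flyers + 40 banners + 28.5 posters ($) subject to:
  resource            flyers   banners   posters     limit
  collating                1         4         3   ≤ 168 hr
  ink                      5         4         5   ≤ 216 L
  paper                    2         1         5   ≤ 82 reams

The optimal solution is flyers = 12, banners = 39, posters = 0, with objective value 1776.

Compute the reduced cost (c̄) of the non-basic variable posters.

Binding: collating and ink. Non-binding: paper (19 unused).
By complementary slackness, y = 0 for the non-binding constraint.
The binding rows give the dual system: 1·y_collating + 5·y_ink = 18 and 4·y_collating + 4·y_ink = 40.
Solving: y_collating = 8, y_ink = 2.
Reduced cost of posters: c₃ − yᵀa₃ = 28.5 − (8·3 + 2·5) = 28.5 − 34 = -5.5.

-5.5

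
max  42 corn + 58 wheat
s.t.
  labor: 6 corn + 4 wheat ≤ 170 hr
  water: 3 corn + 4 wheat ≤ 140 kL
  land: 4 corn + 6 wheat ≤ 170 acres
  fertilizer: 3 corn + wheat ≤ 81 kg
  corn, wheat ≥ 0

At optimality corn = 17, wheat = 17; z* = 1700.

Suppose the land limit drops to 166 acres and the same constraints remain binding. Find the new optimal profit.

Check each constraint at x*: labor 170/170 (tight); water 119/140 (slack 21); land 170/170 (tight); fertilizer 68/81 (slack 13).
Slack constraints have shadow price 0 (complementary slackness).
Dual feasibility on the basic columns requires 6·y_labor + 4·y_land = 42, 4·y_labor + 6·y_land = 58.
Solving: y_labor = 1, y_land = 9.
Δz = y_land·Δb = 9 × (-4) = -36, so new z* = 1700 − 36 = 1664.

1664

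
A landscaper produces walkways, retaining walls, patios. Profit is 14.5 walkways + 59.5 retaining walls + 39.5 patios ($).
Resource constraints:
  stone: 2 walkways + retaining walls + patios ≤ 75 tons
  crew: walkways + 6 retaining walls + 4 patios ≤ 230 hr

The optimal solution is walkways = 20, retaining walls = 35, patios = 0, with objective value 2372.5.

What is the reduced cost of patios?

At the optimum: stone uses 75 of 75 (binding); crew uses 230 of 230 (binding).
Dual feasibility on the basic columns requires 2·y_stone + 1·y_crew = 14.5, 1·y_stone + 6·y_crew = 59.5.
This yields shadow prices y_stone = 2.5, y_crew = 9.5.
Reduced cost of patios: c₃ − yᵀa₃ = 39.5 − (2.5·1 + 9.5·4) = 39.5 − 40.5 = -1.

-1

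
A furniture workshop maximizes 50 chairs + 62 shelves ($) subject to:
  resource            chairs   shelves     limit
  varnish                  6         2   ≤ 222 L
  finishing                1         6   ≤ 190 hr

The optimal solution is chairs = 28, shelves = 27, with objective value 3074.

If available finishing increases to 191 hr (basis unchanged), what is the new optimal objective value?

At the optimum: varnish uses 222 of 222 (binding); finishing uses 190 of 190 (binding).
The binding rows give the dual system: 6·y_varnish + 1·y_finishing = 50 and 2·y_varnish + 6·y_finishing = 62.
This yields shadow prices y_varnish = 7, y_finishing = 8.
Δz = y_finishing·Δb = 8 × (1) = 8, so new z* = 3074 + 8 = 3082.

3082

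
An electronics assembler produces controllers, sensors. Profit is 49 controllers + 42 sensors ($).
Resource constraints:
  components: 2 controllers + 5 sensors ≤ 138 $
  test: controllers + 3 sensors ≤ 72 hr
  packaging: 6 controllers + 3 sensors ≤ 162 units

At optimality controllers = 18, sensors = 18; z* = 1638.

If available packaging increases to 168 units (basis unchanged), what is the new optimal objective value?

1680

Binding: test and packaging. Non-binding: components (12 unused).
Since components is not tight, its dual is 0.
Dual feasibility on the basic columns requires 1·y_test + 6·y_packaging = 49, 3·y_test + 3·y_packaging = 42.
→ y_test = 7 and y_packaging = 7.
Δz = y_packaging·Δb = 7 × (6) = 42, so new z* = 1638 + 42 = 1680.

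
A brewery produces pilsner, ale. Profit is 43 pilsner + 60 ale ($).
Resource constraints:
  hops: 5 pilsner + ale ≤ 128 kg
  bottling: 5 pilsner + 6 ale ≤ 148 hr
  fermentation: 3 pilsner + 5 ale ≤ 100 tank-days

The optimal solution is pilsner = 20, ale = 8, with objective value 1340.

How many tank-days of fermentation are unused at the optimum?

0

fermentation used = 3·20 + 5·8 = 100; slack = 100 − 100 = 0.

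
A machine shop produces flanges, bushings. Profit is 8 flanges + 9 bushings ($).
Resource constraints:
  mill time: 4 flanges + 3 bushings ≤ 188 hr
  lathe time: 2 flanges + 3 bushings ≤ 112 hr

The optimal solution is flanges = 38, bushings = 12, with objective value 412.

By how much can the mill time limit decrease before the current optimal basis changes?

Binding constraints: mill time, lathe time. The basis is B = [[4,3],[2,3]] with det 6.
Per unit decrease in mill time, x* moves by d = (-0.5, 0.3333).
The basis stays optimal until flanges reaches 0; allowable decrease = 76 hr.

76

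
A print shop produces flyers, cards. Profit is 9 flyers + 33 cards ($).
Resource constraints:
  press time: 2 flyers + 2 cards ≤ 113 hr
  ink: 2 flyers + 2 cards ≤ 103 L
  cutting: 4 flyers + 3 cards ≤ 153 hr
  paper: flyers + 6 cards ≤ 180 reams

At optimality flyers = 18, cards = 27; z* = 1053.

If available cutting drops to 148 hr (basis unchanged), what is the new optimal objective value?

Check each constraint at x*: press time 90/113 (slack 23); ink 90/103 (slack 13); cutting 153/153 (tight); paper 180/180 (tight).
By complementary slackness, y = 0 for the non-binding constraints.
Dual feasibility on the basic columns requires 4·y_cutting + 1·y_paper = 9, 3·y_cutting + 6·y_paper = 33.
→ y_cutting = 1 and y_paper = 5.
Δz = y_cutting·Δb = 1 × (-5) = -5, so new z* = 1053 − 5 = 1048.

1048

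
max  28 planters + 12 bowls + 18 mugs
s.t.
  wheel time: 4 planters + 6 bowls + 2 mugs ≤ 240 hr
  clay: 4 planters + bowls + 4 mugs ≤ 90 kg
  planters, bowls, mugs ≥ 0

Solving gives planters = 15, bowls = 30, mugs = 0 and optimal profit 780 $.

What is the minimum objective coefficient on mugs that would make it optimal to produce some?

At the optimum: wheel time uses 240 of 240 (binding); clay uses 90 of 90 (binding).
From A_Bᵀ y = c: 4·y_wheel time + 4·y_clay = 28; 6·y_wheel time + 1·y_clay = 12.
Solving: y_wheel time = 1, y_clay = 6.
mugs enters the basis when its profit ≥ yᵀa₃ = 1·2 + 6·4 = 26.

26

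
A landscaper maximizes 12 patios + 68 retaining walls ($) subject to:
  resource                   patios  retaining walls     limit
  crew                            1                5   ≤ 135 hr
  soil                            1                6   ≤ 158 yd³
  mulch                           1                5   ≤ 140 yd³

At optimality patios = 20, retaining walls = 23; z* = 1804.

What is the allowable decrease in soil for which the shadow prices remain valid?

Binding constraints: crew, soil. The basis is B = [[1,5],[1,6]] with det 1.
Per unit decrease in soil, x* moves by d = (5, -1).
The basis stays optimal until retaining walls reaches 0; allowable decrease = 23 yd³.

23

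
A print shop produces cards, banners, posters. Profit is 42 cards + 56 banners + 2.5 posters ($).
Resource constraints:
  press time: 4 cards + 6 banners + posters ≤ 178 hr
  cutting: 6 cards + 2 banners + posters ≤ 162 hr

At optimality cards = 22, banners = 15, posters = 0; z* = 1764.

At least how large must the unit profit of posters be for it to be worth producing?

Check each constraint at x*: press time 178/178 (tight); cutting 162/162 (tight).
From A_Bᵀ y = c: 4·y_press time + 6·y_cutting = 42; 6·y_press time + 2·y_cutting = 56.
This yields shadow prices y_press time = 9, y_cutting = 1.
posters enters the basis when its profit ≥ yᵀa₃ = 9·1 + 1·1 = 10.

10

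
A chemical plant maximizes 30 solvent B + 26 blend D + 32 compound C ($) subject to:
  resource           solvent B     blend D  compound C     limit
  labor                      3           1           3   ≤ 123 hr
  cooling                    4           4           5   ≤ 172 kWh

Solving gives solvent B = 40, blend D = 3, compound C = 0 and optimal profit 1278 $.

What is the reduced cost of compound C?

Both labor and cooling are binding at x*.
Dual feasibility on the basic columns requires 3·y_labor + 4·y_cooling = 30, 1·y_labor + 4·y_cooling = 26.
→ y_labor = 2 and y_cooling = 6.
Reduced cost of compound C: c₃ − yᵀa₃ = 32 − (2·3 + 6·5) = 32 − 36 = -4.

-4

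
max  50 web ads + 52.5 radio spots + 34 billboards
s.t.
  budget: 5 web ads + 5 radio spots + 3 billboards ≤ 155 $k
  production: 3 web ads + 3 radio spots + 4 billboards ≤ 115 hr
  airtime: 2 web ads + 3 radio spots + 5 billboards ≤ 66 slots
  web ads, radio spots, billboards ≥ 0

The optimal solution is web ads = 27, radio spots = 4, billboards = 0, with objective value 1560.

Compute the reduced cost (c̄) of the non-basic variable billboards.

Check each constraint at x*: budget 155/155 (tight); production 93/115 (slack 22); airtime 66/66 (tight).
By complementary slackness, y = 0 for the non-binding constraint.
From A_Bᵀ y = c: 5·y_budget + 2·y_airtime = 50; 5·y_budget + 3·y_airtime = 52.5.
Solving: y_budget = 9, y_airtime = 2.5.
Reduced cost of billboards: c₃ − yᵀa₃ = 34 − (9·3 + 2.5·5) = 34 − 39.5 = -5.5.

-5.5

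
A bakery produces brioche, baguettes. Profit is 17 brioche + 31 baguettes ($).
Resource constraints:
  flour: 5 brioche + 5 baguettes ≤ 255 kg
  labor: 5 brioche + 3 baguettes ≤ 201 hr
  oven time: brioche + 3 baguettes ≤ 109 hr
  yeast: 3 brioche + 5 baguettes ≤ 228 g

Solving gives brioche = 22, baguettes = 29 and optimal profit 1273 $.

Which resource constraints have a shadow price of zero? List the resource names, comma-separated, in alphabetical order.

labor, yeast

flour: 255/255 (binding)
labor: 197/201 (slack 4)
oven time: 109/109 (binding)
yeast: 211/228 (slack 17)
By complementary slackness, a constraint with positive slack has shadow price 0 → labor, yeast.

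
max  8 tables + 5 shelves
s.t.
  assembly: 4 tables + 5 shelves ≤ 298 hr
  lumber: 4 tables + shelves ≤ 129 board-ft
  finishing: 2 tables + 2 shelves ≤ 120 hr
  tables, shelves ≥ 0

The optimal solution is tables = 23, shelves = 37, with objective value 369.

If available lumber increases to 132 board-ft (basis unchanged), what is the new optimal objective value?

Check each constraint at x*: assembly 277/298 (slack 21); lumber 129/129 (tight); finishing 120/120 (tight).
Since assembly is not tight, its dual is 0.
Dual feasibility on the basic columns requires 4·y_lumber + 2·y_finishing = 8, 1·y_lumber + 2·y_finishing = 5.
This yields shadow prices y_lumber = 1, y_finishing = 2.
Δz = y_lumber·Δb = 1 × (3) = 3, so new z* = 369 + 3 = 372.

372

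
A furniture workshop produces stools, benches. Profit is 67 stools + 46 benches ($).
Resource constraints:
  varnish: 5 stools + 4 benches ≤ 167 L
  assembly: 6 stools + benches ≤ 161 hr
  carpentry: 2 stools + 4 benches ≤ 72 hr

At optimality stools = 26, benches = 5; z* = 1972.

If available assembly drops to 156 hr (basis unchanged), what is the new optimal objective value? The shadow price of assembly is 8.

Δb = -5, so new z* = 1972 + (8)·(-5) = 1972 − 40 = 1932.

1932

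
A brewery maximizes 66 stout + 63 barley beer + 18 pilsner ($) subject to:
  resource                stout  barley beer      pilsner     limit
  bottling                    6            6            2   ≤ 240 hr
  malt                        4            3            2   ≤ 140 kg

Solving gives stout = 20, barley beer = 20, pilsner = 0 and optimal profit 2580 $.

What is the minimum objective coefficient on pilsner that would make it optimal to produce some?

Both bottling and malt are binding at x*.
From A_Bᵀ y = c: 6·y_bottling + 4·y_malt = 66; 6·y_bottling + 3·y_malt = 63.
Solving: y_bottling = 9, y_malt = 3.
pilsner enters the basis when its profit ≥ yᵀa₃ = 9·2 + 3·2 = 24.

24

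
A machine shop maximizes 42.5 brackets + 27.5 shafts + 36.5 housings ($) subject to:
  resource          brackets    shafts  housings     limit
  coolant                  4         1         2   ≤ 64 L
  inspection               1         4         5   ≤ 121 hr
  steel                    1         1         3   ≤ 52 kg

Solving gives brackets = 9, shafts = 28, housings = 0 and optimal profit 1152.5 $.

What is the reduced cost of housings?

At the optimum: coolant uses 64 of 64 (binding); inspection uses 121 of 121 (binding); steel uses 37 of 52 (slack = 15).
Since steel is not tight, its dual is 0.
Dual feasibility on the basic columns requires 4·y_coolant + 1·y_inspection = 42.5, 1·y_coolant + 4·y_inspection = 27.5.
Solving: y_coolant = 9.5, y_inspection = 4.5.
Reduced cost of housings: c₃ − yᵀa₃ = 36.5 − (9.5·2 + 4.5·5) = 36.5 − 41.5 = -5.

-5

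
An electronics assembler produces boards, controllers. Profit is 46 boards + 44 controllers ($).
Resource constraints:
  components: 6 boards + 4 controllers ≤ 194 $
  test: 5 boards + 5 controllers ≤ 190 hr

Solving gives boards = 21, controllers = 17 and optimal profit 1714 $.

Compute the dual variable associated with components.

1

At the optimum: components uses 194 of 194 (binding); test uses 190 of 190 (binding).
Dual feasibility on the basic columns requires 6·y_components + 5·y_test = 46, 4·y_components + 5·y_test = 44.
→ y_components = 1 and y_test = 8.
Shadow price of components = 1.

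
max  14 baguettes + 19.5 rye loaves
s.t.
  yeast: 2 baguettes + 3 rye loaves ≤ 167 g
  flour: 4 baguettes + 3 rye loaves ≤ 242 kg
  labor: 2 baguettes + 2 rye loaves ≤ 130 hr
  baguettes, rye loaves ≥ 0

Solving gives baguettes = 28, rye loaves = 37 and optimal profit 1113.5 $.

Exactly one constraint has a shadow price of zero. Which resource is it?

flour

yeast: 167/167 (binding)
flour: 223/242 (slack 19)
labor: 130/130 (binding)
By complementary slackness, a constraint with positive slack has shadow price 0 → flour.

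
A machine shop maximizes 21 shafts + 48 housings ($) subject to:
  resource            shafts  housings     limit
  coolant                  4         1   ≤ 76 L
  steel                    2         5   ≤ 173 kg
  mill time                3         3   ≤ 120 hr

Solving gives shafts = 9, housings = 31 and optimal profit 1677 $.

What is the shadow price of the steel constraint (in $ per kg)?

9

At the optimum: coolant uses 67 of 76 (slack = 9); steel uses 173 of 173 (binding); mill time uses 120 of 120 (binding).
Slack constraints have shadow price 0 (complementary slackness).
The binding rows give the dual system: 2·y_steel + 3·y_mill time = 21 and 5·y_steel + 3·y_mill time = 48.
Solving: y_steel = 9, y_mill time = 1.
Shadow price of steel = 9.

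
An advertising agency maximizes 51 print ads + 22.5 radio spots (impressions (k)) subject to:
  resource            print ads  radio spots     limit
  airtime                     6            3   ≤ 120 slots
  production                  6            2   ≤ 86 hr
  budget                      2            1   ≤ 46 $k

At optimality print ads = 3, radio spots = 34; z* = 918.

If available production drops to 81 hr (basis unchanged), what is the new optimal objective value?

903

Binding: airtime and production. Non-binding: budget (6 unused).
Since budget is not tight, its dual is 0.
The binding rows give the dual system: 6·y_airtime + 6·y_production = 51 and 3·y_airtime + 2·y_production = 22.5.
Solving: y_airtime = 5.5, y_production = 3.
Δz = y_production·Δb = 3 × (-5) = -15, so new z* = 918 − 15 = 903.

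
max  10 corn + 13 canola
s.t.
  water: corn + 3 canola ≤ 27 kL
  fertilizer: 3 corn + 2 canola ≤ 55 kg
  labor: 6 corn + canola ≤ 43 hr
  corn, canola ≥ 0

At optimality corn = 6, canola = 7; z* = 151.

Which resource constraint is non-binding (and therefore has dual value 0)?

fertilizer

water: 27/27 (binding)
fertilizer: 32/55 (slack 23)
labor: 43/43 (binding)
By complementary slackness, a constraint with positive slack has shadow price 0 → fertilizer.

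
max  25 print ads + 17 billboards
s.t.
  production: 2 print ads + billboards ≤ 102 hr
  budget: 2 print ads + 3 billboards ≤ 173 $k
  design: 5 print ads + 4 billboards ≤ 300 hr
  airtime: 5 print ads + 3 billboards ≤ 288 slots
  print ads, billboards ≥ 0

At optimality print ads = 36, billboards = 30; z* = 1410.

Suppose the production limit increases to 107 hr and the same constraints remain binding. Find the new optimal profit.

1435

Check each constraint at x*: production 102/102 (tight); budget 162/173 (slack 11); design 300/300 (tight); airtime 270/288 (slack 18).
Since budget, airtime are not tight, their duals are 0.
The binding rows give the dual system: 2·y_production + 5·y_design = 25 and 1·y_production + 4·y_design = 17.
Solving: y_production = 5, y_design = 3.
Δz = y_production·Δb = 5 × (5) = 25, so new z* = 1410 + 25 = 1435.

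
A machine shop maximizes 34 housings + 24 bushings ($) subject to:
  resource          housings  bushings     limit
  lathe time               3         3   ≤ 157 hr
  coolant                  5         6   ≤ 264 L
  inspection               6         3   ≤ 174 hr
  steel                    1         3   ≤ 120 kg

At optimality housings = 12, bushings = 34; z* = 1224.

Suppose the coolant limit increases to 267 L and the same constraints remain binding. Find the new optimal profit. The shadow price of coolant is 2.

1230

Δb = 3, so new z* = 1224 + (2)·(3) = 1224 + 6 = 1230.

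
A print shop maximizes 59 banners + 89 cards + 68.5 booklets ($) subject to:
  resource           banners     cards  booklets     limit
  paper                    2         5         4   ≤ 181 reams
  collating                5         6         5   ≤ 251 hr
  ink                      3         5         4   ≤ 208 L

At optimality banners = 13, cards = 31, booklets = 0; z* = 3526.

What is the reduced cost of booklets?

Binding: paper and collating. Non-binding: ink (14 unused).
Since ink is not tight, its dual is 0.
From A_Bᵀ y = c: 2·y_paper + 5·y_collating = 59; 5·y_paper + 6·y_collating = 89.
→ y_paper = 7 and y_collating = 9.
Reduced cost of booklets: c₃ − yᵀa₃ = 68.5 − (7·4 + 9·5) = 68.5 − 73 = -4.5.

-4.5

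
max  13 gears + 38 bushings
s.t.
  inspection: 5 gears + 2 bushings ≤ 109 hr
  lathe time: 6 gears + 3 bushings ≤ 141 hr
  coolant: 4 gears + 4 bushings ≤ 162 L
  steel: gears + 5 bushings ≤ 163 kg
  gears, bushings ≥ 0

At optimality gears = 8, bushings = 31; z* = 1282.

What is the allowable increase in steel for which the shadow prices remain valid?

13.5

Binding constraints: lathe time, steel. The basis is B = [[6,3],[1,5]] with det 27.
Per unit increase in steel, x* moves by d = (-0.1111, 0.2222).
The basis stays optimal until coolant becomes binding; allowable increase = 13.5 kg.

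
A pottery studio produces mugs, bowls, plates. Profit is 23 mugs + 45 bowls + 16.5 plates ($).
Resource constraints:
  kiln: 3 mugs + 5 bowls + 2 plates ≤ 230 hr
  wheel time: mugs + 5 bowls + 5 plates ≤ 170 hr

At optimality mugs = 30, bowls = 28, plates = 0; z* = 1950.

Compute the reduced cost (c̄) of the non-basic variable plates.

At the optimum: kiln uses 230 of 230 (binding); wheel time uses 170 of 170 (binding).
The binding rows give the dual system: 3·y_kiln + 1·y_wheel time = 23 and 5·y_kiln + 5·y_wheel time = 45.
This yields shadow prices y_kiln = 7, y_wheel time = 2.
Reduced cost of plates: c₃ − yᵀa₃ = 16.5 − (7·2 + 2·5) = 16.5 − 24 = -7.5.

-7.5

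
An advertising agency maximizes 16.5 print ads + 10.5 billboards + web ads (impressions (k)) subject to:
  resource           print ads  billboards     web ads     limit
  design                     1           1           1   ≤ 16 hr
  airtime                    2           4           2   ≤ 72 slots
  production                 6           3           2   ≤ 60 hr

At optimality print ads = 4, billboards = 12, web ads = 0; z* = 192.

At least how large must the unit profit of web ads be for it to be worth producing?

8.5

At the optimum: design uses 16 of 16 (binding); airtime uses 56 of 72 (slack = 16); production uses 60 of 60 (binding).
By complementary slackness, y = 0 for the non-binding constraint.
From A_Bᵀ y = c: 1·y_design + 6·y_production = 16.5; 1·y_design + 3·y_production = 10.5.
→ y_design = 4.5 and y_production = 2.
web ads enters the basis when its profit ≥ yᵀa₃ = 4.5·1 + 2·2 = 8.5.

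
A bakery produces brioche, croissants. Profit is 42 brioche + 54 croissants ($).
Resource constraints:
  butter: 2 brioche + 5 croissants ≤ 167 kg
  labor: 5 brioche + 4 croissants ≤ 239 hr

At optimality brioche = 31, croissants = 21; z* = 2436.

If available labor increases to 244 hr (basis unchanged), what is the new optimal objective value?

2466

Check each constraint at x*: butter 167/167 (tight); labor 239/239 (tight).
The binding rows give the dual system: 2·y_butter + 5·y_labor = 42 and 5·y_butter + 4·y_labor = 54.
This yields shadow prices y_butter = 6, y_labor = 6.
Δz = y_labor·Δb = 6 × (5) = 30, so new z* = 2436 + 30 = 2466.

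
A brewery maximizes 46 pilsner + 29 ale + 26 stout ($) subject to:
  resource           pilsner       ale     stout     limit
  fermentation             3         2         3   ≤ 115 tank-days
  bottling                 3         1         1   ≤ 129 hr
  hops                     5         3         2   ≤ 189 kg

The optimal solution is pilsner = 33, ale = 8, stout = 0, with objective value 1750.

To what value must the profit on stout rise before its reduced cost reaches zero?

31

Binding: fermentation and hops. Non-binding: bottling (22 unused).
Slack constraints have shadow price 0 (complementary slackness).
From A_Bᵀ y = c: 3·y_fermentation + 5·y_hops = 46; 2·y_fermentation + 3·y_hops = 29.
This yields shadow prices y_fermentation = 7, y_hops = 5.
stout enters the basis when its profit ≥ yᵀa₃ = 7·3 + 5·2 = 31.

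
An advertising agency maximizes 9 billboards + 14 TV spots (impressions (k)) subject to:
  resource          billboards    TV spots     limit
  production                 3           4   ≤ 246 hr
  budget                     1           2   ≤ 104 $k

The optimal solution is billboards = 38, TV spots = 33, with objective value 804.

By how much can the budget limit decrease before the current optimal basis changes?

Binding constraints: production, budget. The basis is B = [[3,4],[1,2]] with det 2.
Per unit decrease in budget, x* moves by d = (2, -1.5).
The basis stays optimal until TV spots reaches 0; allowable decrease = 22 $k.

22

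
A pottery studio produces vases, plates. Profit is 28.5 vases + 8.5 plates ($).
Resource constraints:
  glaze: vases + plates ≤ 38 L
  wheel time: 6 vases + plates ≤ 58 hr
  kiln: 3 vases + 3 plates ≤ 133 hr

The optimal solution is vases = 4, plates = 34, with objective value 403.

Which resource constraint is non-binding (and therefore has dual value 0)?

glaze: 38/38 (binding)
wheel time: 58/58 (binding)
kiln: 114/133 (slack 19)
By complementary slackness, a constraint with positive slack has shadow price 0 → kiln.

kiln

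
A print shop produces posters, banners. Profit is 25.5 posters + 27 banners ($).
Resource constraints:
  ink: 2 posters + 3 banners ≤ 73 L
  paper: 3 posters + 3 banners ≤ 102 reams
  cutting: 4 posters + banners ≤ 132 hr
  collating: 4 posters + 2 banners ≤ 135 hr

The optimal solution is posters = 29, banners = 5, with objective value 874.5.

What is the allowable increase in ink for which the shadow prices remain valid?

Binding constraints: ink, paper. The basis is B = [[2,3],[3,3]] with det -3.
Per unit increase in ink, x* moves by d = (-1, 1).
The basis stays optimal until posters reaches 0; allowable increase = 29 L.

29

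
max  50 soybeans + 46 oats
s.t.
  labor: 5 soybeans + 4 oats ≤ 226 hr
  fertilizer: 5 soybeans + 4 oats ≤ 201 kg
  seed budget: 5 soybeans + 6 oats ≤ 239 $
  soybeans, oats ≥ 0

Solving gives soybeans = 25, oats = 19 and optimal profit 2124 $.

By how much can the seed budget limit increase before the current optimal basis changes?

62.5

Binding constraints: fertilizer, seed budget. The basis is B = [[5,4],[5,6]] with det 10.
Per unit increase in seed budget, x* moves by d = (-0.4, 0.5).
The basis stays optimal until soybeans reaches 0; allowable increase = 62.5 $.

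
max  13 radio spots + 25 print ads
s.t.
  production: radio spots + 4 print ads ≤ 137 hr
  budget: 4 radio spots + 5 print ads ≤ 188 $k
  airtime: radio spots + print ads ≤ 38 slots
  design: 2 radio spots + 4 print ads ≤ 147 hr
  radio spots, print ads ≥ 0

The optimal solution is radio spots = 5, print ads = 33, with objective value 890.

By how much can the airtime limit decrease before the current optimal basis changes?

3.75

Binding constraints: production, airtime. The basis is B = [[1,4],[1,1]] with det -3.
Per unit decrease in airtime, x* moves by d = (-1.3333, 0.3333).
The basis stays optimal until radio spots reaches 0; allowable decrease = 3.75 slots.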